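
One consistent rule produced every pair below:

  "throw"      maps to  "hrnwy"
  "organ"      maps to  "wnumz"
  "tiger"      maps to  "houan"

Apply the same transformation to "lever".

faban

Treating letters as 0–25, the rule is x ↦ 23x + 12 (mod 26).
For lever: l(11)→23·11+12≡5=f; e(4)→23·4+12≡0=a; v(21)→23·21+12≡1=b; e(4)→23·4+12≡0=a; r(17)→23·17+12≡13=n (all mod 26).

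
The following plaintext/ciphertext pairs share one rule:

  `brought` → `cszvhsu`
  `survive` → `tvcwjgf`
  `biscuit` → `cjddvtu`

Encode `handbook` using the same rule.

ibyeczpl

Shifts by position in brought: pos 0: b→c (+1), pos 1: r→s (+1), pos 2: o→z (+11), pos 3: u→v (+1), pos 4: g→h (+1), pos 5: h→s (+11) — repeating every 3. It's a Vigenère-style cipher with numeric key [1,1,11]: position i shifts by key[i mod 3].
On handbook: h+1=i, a+1=b, n+11=y, d+1=e, b+1=c, o+11=z, o+1=p, k+1=l.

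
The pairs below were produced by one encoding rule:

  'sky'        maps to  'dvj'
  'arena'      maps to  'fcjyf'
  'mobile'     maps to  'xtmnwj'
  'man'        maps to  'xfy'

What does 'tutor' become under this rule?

ezetc

Two shifts are in play — +5 for a/e/i/o/u, +11 for every other letter.
On tutor: t(cons)+11=e, u(vowel)+5=z, t(cons)+11=e, o(vowel)+5=t, r(cons)+11=c.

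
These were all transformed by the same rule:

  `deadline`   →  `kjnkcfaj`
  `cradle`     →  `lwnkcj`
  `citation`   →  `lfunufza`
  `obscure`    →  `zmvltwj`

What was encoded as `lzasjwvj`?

converse

d(3)→k(10) and e(4)→j(9) fit y≡25x+13 (mod 26); the inverse of 25 mod 26 is 25. This is an affine cipher: with a=0,…,z=25, each position x becomes (25x+13) mod 26.
Reversing it on lzasjwvj: l(11)→25·(11−13)≡2=c; z(25)→25·(25−13)≡14=o; a(0)→25·(0−13)≡13=n; s(18)→25·(18−13)≡21=v; j(9)→25·(9−13)≡4=e; w(22)→25·(22−13)≡17=r; v(21)→25·(21−13)≡18=s; j(9)→25·(9−13)≡4=e (all mod 26).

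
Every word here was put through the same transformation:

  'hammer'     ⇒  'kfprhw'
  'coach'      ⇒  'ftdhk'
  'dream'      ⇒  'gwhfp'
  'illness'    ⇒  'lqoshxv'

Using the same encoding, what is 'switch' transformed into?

vblyfm

Shifts by position in hammer: pos 0: h→k (+3), pos 1: a→f (+5), pos 2: m→p (+3), pos 3: m→r (+5) — repeating every 2. A repeating key of period 2 is used — shifts +3, +5 over and over.
Applying it to switch: s+3=v, w+5=b, i+3=l, t+5=y, c+3=f, h+5=m.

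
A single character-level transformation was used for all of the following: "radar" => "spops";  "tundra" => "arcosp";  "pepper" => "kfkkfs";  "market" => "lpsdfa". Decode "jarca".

stunt

r(17)→s(18) and a(0)→p(15) fit y≡17x+15 (mod 26); the inverse of 17 mod 26 is 23. This is an affine cipher: with a=0,…,z=25, each position x becomes (17x+15) mod 26.
Reversing it on jarca: j(9)→23·(9−15)≡18=s; a(0)→23·(0−15)≡19=t; r(17)→23·(17−15)≡20=u; c(2)→23·(2−15)≡13=n; a(0)→23·(0−15)≡19=t (all mod 26).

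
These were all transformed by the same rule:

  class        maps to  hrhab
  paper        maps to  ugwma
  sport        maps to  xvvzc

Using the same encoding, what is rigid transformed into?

In class: c→h is +5, l→r is +6, a→h is +7, s→a is +8 — the shift increases by 1 each position. Each letter shifts forward by (position + 5), i.e. 5, 6, 7, … — the shift grows by one for each successive letter.
Applying it to rigid: r+5=w, i+6=o, g+7=n, i+8=q, d+9=m.

wonqm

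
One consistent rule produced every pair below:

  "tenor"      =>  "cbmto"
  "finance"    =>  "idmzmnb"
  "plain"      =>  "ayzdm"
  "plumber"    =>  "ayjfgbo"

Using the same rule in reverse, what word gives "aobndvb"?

precise

t(19)→c(2) and e(4)→b(1) fit y≡7x+25 (mod 26); the inverse of 7 mod 26 is 15. Treating letters as 0–25, the rule is x ↦ 7x + 25 (mod 26).
Decoding aobndvb: a(0)→15·(0−25)≡15=p; o(14)→15·(14−25)≡17=r; b(1)→15·(1−25)≡4=e; n(13)→15·(13−25)≡2=c; d(3)→15·(3−25)≡8=i; v(21)→15·(21−25)≡18=s; b(1)→15·(1−25)≡4=e (all mod 26).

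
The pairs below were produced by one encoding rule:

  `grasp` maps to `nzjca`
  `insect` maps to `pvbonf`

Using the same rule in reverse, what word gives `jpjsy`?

chain

In grasp: g→n is +7, r→z is +8, a→j is +9, s→c is +10 — the shift increases by 1 each position. The shift increases by 1 at each position, starting from +7: 7, 8, 9, ….
Reversing it on jpjsy: j−7=c, p−8=h, j−9=a, s−10=i, y−11=n.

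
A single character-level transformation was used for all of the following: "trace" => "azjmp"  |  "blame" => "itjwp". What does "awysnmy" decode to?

topical

In trace: t→a is +7, r→z is +8, a→j is +9, c→m is +10 — the shift increases by 1 each position. The shift increases by 1 at each position, starting from +7: 7, 8, 9, ….
Undoing it on awysnmy: a−7=t, w−8=o, y−9=p, s−10=i, n−11=c, m−12=a, y−13=l.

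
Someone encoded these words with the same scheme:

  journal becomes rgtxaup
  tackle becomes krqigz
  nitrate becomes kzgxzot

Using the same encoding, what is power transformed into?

xkcuv

The output letters match the input read backwards, each shifted +6: journal reversed is lanruoj. The word is reversed, then every letter is shifted forward by 6.
For power: reverse → rewop; then shift: r+6=x, e+6=k, w+6=c, o+6=u, p+6=v.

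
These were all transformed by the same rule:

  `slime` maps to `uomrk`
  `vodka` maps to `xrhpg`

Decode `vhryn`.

The shift increases by 1 at each position, starting from +2: 2, 3, 4, ….
Reversing it on vhryn: v−2=t, h−3=e, r−4=n, y−5=t, n−6=h.

tenth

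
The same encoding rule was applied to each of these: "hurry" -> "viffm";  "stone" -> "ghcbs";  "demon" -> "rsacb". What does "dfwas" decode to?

Each letter is shifted forward by 14 in the alphabet (a Caesar shift of +14).
Decoding dfwas: d−14=p, f−14=r, w−14=i, a−14=m, s−14=e.

prime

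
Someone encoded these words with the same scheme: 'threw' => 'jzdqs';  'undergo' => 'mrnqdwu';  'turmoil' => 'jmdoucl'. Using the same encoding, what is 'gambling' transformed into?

t(19)→j(9) and h(7)→z(25) fit y≡3x+4 (mod 26); the inverse of 3 mod 26 is 9. Each letter's alphabet position (a=0..z=25) is mapped through 3·x+4 mod 26 — an affine cipher.
On gambling: g(6)→3·6+4≡22=w; a(0)→3·0+4≡4=e; m(12)→3·12+4≡14=o; b(1)→3·1+4≡7=h; l(11)→3·11+4≡11=l; i(8)→3·8+4≡2=c; n(13)→3·13+4≡17=r; g(6)→3·6+4≡22=w (all mod 26).

weohlcrw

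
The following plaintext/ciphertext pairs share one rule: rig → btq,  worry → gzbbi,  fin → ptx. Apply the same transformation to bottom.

lzddzw

The shift depends on letter class: consonant r→b is +10, but vowel i→t is +11. Vowels shift forward by 11 and consonants shift forward by 10.
Applying it to bottom: b(cons)+10=l, o(vowel)+11=z, t(cons)+10=d, t(cons)+10=d, o(vowel)+11=z, m(cons)+10=w.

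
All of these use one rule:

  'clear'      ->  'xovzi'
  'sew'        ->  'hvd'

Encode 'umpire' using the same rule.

fnkriv

This is the alphabet-reversal cipher (Atbash): a becomes z, b becomes y, etc.
On umpire: u↔f, m↔n, p↔k, i↔r, r↔i, e↔v.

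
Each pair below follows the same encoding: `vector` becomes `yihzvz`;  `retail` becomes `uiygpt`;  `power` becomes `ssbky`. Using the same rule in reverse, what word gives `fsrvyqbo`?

In vector: v→y is +3, e→i is +4, c→h is +5, t→z is +6 — the shift increases by 1 each position. The shift increases by 1 at each position, starting from +3: 3, 4, 5, ….
Decoding fsrvyqbo: f−3=c, s−4=o, r−5=m, v−6=p, y−7=r, q−8=i, b−9=s, o−10=e.

comprise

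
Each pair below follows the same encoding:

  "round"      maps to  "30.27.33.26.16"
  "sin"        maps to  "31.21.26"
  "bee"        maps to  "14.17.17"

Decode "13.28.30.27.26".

apron

The number is (letter's place in the alphabet, a=1) + 12.
Undoing it on 13.28.30.27.26: 13→(13−12)÷1=1=a, 28→(28−12)÷1=16=p, 30→(30−12)÷1=18=r, 27→(27−12)÷1=15=o, 26→(26−12)÷1=14=n.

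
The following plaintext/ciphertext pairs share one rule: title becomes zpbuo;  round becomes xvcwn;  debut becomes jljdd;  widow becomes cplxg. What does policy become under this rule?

vvtrmj

In title: t→z is +6, i→p is +7, t→b is +8, l→u is +9 — the shift increases by 1 each position. Each letter shifts forward by (position + 6), i.e. 6, 7, 8, … — the shift grows by one for each successive letter.
For policy: p+6=v, o+7=v, l+8=t, i+9=r, c+10=m, y+11=j.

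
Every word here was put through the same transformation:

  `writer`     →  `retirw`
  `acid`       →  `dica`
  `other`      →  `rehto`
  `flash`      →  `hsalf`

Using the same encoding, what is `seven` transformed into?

The output letters match the input read backwards: writer reversed is retirw. It's just the letters in reverse order.
On seven: reverse → neves.

neves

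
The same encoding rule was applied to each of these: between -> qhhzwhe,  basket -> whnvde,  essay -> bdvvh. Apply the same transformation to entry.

buwqh

The output letters match the input read backwards, each shifted +3: between reversed is neewteb. Two steps: reverse the string, then apply a Caesar shift of +3.
For entry: reverse → yrtne; then shift: y+3=b, r+3=u, t+3=w, n+3=q, e+3=h.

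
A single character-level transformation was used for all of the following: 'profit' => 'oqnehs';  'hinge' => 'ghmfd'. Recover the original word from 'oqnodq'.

Compare letters: p→o is +25, r→q is +25, o→n is +25 — a constant shift. This is a Caesar cipher with shift 25.
Undoing it on oqnodq: o−25=p, q−25=r, n−25=o, o−25=p, d−25=e, q−25=r.

proper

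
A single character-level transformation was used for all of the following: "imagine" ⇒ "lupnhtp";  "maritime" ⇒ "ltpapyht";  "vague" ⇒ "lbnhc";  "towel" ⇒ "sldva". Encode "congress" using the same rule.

zzlynuvj

The output letters match the input read backwards, each shifted +7: imagine reversed is enigami. Two steps: reverse the string, then apply a Caesar shift of +7.
On congress: reverse → ssergnoc; then shift: s+7=z, s+7=z, e+7=l, r+7=y, g+7=n, n+7=u, o+7=v, c+7=j.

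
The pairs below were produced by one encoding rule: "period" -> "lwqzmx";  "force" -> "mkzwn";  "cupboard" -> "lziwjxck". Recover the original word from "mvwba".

stone

The output letters match the input read backwards, each shifted +8: period reversed is doirep. Two steps: reverse the string, then apply a Caesar shift of +8.
Reversing it on mvwba: shift back: m−8=e, v−8=n, w−8=o, b−8=t, a−8=s → enots; then reverse → stone.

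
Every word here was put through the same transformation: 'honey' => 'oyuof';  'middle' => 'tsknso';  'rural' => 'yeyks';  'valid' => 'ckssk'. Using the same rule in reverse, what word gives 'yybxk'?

Shifts by position in honey: pos 0: h→o (+7), pos 1: o→y (+10), pos 2: n→u (+7), pos 3: e→o (+10) — repeating every 2. It's a Vigenère-style cipher with numeric key [7,10]: position i shifts by key[i mod 2].
Decoding yybxk: y−7=r, y−10=o, b−7=u, x−10=n, k−7=d.

round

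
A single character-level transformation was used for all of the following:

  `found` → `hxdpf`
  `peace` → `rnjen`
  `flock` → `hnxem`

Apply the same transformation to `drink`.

The shift depends on letter class: consonant f→h is +2, but vowel o→x is +9. Two shifts are in play — +9 for a/e/i/o/u, +2 for every other letter.
On drink: d(cons)+2=f, r(cons)+2=t, i(vowel)+9=r, n(cons)+2=p, k(cons)+2=m.

ftrpm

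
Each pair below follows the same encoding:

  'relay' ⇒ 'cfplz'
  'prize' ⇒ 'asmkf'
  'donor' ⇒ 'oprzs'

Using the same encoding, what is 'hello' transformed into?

Shifts by position in relay: pos 0: r→c (+11), pos 1: e→f (+1), pos 2: l→p (+4), pos 3: a→l (+11), pos 4: y→z (+1) — repeating every 3. A repeating key of period 3 is used — shifts +11, +1, +4 over and over.
For hello: h+11=s, e+1=f, l+4=p, l+11=w, o+1=p.

sfpwp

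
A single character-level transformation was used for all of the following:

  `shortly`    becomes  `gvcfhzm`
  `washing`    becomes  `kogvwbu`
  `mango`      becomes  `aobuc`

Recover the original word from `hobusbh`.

Each letter is shifted forward by 14 in the alphabet (a Caesar shift of +14).
Undoing it on hobusbh: h−14=t, o−14=a, b−14=n, u−14=g, s−14=e, b−14=n, h−14=t.

tangent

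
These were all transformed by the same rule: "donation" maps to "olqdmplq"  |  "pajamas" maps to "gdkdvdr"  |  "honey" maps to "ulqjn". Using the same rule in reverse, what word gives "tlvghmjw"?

computer

d(3)→o(14) and o(14)→l(11) fit y≡21x+3 (mod 26); the inverse of 21 mod 26 is 5. Treating letters as 0–25, the rule is x ↦ 21x + 3 (mod 26).
Decoding tlvghmjw: t(19)→5·(19−3)≡2=c; l(11)→5·(11−3)≡14=o; v(21)→5·(21−3)≡12=m; g(6)→5·(6−3)≡15=p; h(7)→5·(7−3)≡20=u; m(12)→5·(12−3)≡19=t; j(9)→5·(9−3)≡4=e; w(22)→5·(22−3)≡17=r (all mod 26).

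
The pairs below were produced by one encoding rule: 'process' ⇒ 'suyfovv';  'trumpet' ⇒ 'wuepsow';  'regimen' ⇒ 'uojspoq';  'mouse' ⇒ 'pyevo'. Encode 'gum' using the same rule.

jep

The shift depends on letter class: consonant p→s is +3, but vowel o→y is +10. Vowels shift forward by 10 and consonants shift forward by 3.
For gum: g(cons)+3=j, u(vowel)+10=e, m(cons)+3=p.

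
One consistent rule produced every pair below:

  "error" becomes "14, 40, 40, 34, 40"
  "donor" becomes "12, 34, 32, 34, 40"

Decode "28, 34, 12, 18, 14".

The formula is n = 2×(alphabet index, a=1) + 4.
Reversing it on 28, 34, 12, 18, 14: 28→(28−4)÷2=12=l, 34→(34−4)÷2=15=o, 12→(12−4)÷2=4=d, 18→(18−4)÷2=7=g, 14→(14−4)÷2=5=e.

lodge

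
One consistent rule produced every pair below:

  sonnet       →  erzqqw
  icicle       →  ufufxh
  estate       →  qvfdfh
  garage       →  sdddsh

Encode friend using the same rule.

ruuhzg

Shifts by position in sonnet: pos 0: s→e (+12), pos 1: o→r (+3), pos 2: n→z (+12), pos 3: n→q (+3) — repeating every 2. The shifts repeat in a cycle of length 2: positions 0,1,… shift by +12, +3, then the pattern repeats.
Applying it to friend: f+12=r, r+3=u, i+12=u, e+3=h, n+12=z, d+3=g.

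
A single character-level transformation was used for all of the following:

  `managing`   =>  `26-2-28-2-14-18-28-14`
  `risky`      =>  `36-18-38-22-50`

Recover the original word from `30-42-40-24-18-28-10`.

outline

m(#13)→26 and a(#1)→2: differences scale by 2, so n = 2·pos + 0. The formula is n = 2×(alphabet index, a=1).
Undoing it on 30-42-40-24-18-28-10: 30→(30−0)÷2=15=o, 42→(42−0)÷2=21=u, 40→(40−0)÷2=20=t, 24→(24−0)÷2=12=l, 18→(18−0)÷2=9=i, 28→(28−0)÷2=14=n, 10→(10−0)÷2=5=e.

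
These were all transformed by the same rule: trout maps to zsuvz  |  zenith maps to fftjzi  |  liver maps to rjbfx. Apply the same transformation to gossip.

Shifts by position in trout: pos 0: t→z (+6), pos 1: r→s (+1), pos 2: o→u (+6), pos 3: u→v (+1) — repeating every 2. The shifts repeat in a cycle of length 2: positions 0,1,… shift by +6, +1, then the pattern repeats.
On gossip: g+6=m, o+1=p, s+6=y, s+1=t, i+6=o, p+1=q.

mpytoq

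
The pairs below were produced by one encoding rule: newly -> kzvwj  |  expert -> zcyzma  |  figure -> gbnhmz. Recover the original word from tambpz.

strike

n(13)→k(10) and e(4)→z(25) fit y≡7x+23 (mod 26); the inverse of 7 mod 26 is 15. Each letter's alphabet position (a=0..z=25) is mapped through 7·x+23 mod 26 — an affine cipher.
Reversing it on tambpz: t(19)→15·(19−23)≡18=s; a(0)→15·(0−23)≡19=t; m(12)→15·(12−23)≡17=r; b(1)→15·(1−23)≡8=i; p(15)→15·(15−23)≡10=k; z(25)→15·(25−23)≡4=e (all mod 26).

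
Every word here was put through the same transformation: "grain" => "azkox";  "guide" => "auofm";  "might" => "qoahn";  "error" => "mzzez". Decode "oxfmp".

index

Treating letters as 0–25, the rule is x ↦ 7x + 10 (mod 26).
Decoding oxfmp: o(14)→15·(14−10)≡8=i; x(23)→15·(23−10)≡13=n; f(5)→15·(5−10)≡3=d; m(12)→15·(12−10)≡4=e; p(15)→15·(15−10)≡23=x (all mod 26).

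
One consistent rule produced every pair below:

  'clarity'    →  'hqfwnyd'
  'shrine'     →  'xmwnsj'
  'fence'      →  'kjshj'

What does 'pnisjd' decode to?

kidney

It's a constant shift of +5 (ROT5).
Undoing it on pnisjd: p−5=k, n−5=i, i−5=d, s−5=n, j−5=e, d−5=y.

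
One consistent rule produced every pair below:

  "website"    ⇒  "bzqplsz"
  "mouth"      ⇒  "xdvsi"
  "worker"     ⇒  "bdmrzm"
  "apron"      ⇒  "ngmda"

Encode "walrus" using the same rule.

bnumvp

Each letter's alphabet position (a=0..z=25) is mapped through 3·x+13 mod 26 — an affine cipher.
Applying it to walrus: w(22)→3·22+13≡1=b; a(0)→3·0+13≡13=n; l(11)→3·11+13≡20=u; r(17)→3·17+13≡12=m; u(20)→3·20+13≡21=v; s(18)→3·18+13≡15=p (all mod 26).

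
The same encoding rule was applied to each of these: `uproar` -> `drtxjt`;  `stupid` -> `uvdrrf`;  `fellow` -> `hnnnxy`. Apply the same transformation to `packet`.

rjemnv

The rule splits by letter class: vowels +9, consonants +2.
For packet: p(cons)+2=r, a(vowel)+9=j, c(cons)+2=e, k(cons)+2=m, e(vowel)+9=n, t(cons)+2=v.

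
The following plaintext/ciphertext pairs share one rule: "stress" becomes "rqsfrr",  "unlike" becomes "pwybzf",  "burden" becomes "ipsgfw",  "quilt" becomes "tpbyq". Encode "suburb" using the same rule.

rpipsi

s(18)→r(17) and t(19)→q(16) fit y≡25x+9 (mod 26); the inverse of 25 mod 26 is 25. This is an affine cipher: with a=0,…,z=25, each position x becomes (25x+9) mod 26.
For suburb: s(18)→25·18+9≡17=r; u(20)→25·20+9≡15=p; b(1)→25·1+9≡8=i; u(20)→25·20+9≡15=p; r(17)→25·17+9≡18=s; b(1)→25·1+9≡8=i (all mod 26).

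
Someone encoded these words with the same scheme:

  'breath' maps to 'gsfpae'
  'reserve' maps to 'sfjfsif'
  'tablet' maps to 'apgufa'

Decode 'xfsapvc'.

certain

This is an affine cipher: with a=0,…,z=25, each position x becomes (17x+15) mod 26.
Reversing it on xfsapvc: x(23)→23·(23−15)≡2=c; f(5)→23·(5−15)≡4=e; s(18)→23·(18−15)≡17=r; a(0)→23·(0−15)≡19=t; p(15)→23·(15−15)≡0=a; v(21)→23·(21−15)≡8=i; c(2)→23·(2−15)≡13=n (all mod 26).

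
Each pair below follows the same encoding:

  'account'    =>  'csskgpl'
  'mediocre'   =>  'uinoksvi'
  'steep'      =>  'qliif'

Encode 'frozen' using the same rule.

dvkhip

Treating letters as 0–25, the rule is x ↦ 21x + 2 (mod 26).
Applying it to frozen: f(5)→21·5+2≡3=d; r(17)→21·17+2≡21=v; o(14)→21·14+2≡10=k; z(25)→21·25+2≡7=h; e(4)→21·4+2≡8=i; n(13)→21·13+2≡15=p (all mod 26).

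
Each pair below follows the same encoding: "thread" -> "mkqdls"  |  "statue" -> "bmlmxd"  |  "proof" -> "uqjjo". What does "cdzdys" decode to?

legend

t(19)→m(12) and h(7)→k(10) fit y≡11x+11 (mod 26); the inverse of 11 mod 26 is 19. Treating letters as 0–25, the rule is x ↦ 11x + 11 (mod 26).
Reversing it on cdzdys: c(2)→19·(2−11)≡11=l; d(3)→19·(3−11)≡4=e; z(25)→19·(25−11)≡6=g; d(3)→19·(3−11)≡4=e; y(24)→19·(24−11)≡13=n; s(18)→19·(18−11)≡3=d (all mod 26).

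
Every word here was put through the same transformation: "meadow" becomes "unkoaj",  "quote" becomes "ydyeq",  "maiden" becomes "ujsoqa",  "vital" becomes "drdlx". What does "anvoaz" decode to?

seldom

In meadow: m→u is +8, e→n is +9, a→k is +10, d→o is +11 — the shift increases by 1 each position. Each letter shifts forward by (position + 8), i.e. 8, 9, 10, … — the shift grows by one for each successive letter.
Decoding anvoaz: a−8=s, n−9=e, v−10=l, o−11=d, a−12=o, z−13=m.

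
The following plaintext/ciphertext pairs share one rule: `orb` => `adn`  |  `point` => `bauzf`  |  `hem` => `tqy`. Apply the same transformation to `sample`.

emybxq

Compare letters: o→a is +12, r→d is +12, b→n is +12 — a constant shift. This is a Caesar cipher with shift 12.
For sample: s+12=e, a+12=m, m+12=y, p+12=b, l+12=x, e+12=q.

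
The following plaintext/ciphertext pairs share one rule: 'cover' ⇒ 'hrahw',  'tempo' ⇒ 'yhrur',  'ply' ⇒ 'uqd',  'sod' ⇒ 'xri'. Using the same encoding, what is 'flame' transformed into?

kqdrh

Vowels shift forward by 3 and consonants shift forward by 5.
On flame: f(cons)+5=k, l(cons)+5=q, a(vowel)+3=d, m(cons)+5=r, e(vowel)+3=h.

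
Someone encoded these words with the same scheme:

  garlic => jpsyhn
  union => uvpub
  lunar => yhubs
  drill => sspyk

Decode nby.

The output letters match the input read backwards, each shifted +7: garlic reversed is cilrag. The word is reversed, then every letter is shifted forward by 7.
Reversing it on nby: shift back: n−7=g, b−7=u, y−7=r → gur; then reverse → rug.

rug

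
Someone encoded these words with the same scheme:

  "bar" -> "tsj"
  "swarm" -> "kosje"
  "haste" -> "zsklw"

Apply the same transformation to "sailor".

ksadgj

Every letter moves 18 places later in the alphabet, wrapping around z→a.
For sailor: s+18=k, a+18=s, i+18=a, l+18=d, o+18=g, r+18=j.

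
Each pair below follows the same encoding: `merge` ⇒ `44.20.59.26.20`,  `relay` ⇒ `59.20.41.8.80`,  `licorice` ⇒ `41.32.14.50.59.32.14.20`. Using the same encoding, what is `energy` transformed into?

m(#13)→44 and e(#5)→20: differences scale by 3, so n = 3·pos + 5. With a=1..z=26, the number is 3·pos + 5.
Applying it to energy: e=5→20, n=14→47, e=5→20, r=18→59, g=7→26, y=25→80.

20.47.20.59.26.80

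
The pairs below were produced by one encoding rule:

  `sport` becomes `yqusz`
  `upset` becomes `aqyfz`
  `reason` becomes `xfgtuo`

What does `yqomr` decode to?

spill

The shifts repeat in a cycle of length 2: positions 0,1,… shift by +6, +1, then the pattern repeats.
Undoing it on yqomr: y−6=s, q−1=p, o−6=i, m−1=l, r−6=l.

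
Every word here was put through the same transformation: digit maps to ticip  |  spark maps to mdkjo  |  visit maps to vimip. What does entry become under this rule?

wxpje

d(3)→t(19) and i(8)→i(8) fit y≡3x+10 (mod 26); the inverse of 3 mod 26 is 9. This is an affine cipher: with a=0,…,z=25, each position x becomes (3x+10) mod 26.
Applying it to entry: e(4)→3·4+10≡22=w; n(13)→3·13+10≡23=x; t(19)→3·19+10≡15=p; r(17)→3·17+10≡9=j; y(24)→3·24+10≡4=e (all mod 26).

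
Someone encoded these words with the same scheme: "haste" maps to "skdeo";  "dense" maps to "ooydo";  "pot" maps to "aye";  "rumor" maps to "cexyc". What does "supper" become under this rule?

deaaoc

The shift depends on letter class: consonant h→s is +11, but vowel a→k is +10. The rule splits by letter class: vowels +10, consonants +11.
Applying it to supper: s(cons)+11=d, u(vowel)+10=e, p(cons)+11=a, p(cons)+11=a, e(vowel)+10=o, r(cons)+11=c.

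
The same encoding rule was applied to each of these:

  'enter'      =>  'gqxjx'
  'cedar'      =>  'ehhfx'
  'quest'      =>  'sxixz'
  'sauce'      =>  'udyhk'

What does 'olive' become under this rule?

The shift increases by 1 at each position, starting from +2: 2, 3, 4, ….
Applying it to olive: o+2=q, l+3=o, i+4=m, v+5=a, e+6=k.

qomak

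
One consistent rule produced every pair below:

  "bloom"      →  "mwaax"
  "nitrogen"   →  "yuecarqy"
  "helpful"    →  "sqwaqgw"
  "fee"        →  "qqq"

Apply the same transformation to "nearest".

yqmcqde

The shift depends on letter class: consonant b→m is +11, but vowel o→a is +12. Vowels shift forward by 12 and consonants shift forward by 11.
For nearest: n(cons)+11=y, e(vowel)+12=q, a(vowel)+12=m, r(cons)+11=c, e(vowel)+12=q, s(cons)+11=d, t(cons)+11=e.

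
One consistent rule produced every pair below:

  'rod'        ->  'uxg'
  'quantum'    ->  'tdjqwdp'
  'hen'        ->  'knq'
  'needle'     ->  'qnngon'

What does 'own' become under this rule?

The shift depends on letter class: consonant r→u is +3, but vowel o→x is +9. The rule splits by letter class: vowels +9, consonants +3.
Applying it to own: o(vowel)+9=x, w(cons)+3=z, n(cons)+3=q.

xzq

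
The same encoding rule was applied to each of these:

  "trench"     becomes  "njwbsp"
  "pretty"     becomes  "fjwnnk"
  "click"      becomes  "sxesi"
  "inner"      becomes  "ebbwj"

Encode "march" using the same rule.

t(19)→n(13) and r(17)→j(9) fit y≡15x+14 (mod 26); the inverse of 15 mod 26 is 7. Treating letters as 0–25, the rule is x ↦ 15x + 14 (mod 26).
For march: m(12)→15·12+14≡12=m; a(0)→15·0+14≡14=o; r(17)→15·17+14≡9=j; c(2)→15·2+14≡18=s; h(7)→15·7+14≡15=p (all mod 26).

mojsp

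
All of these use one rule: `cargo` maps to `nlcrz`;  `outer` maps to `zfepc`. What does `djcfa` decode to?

Compare letters: c→n is +11, a→l is +11, r→c is +11 — a constant shift. Each letter is shifted forward by 11 in the alphabet (a Caesar shift of +11).
Decoding djcfa: d−11=s, j−11=y, c−11=r, f−11=u, a−11=p.

syrup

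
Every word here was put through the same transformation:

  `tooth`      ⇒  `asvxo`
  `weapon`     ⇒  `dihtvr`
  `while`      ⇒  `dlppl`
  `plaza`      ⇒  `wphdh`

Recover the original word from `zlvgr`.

shock

It's a Vigenère-style cipher with numeric key [7,4]: position i shifts by key[i mod 2].
Reversing it on zlvgr: z−7=s, l−4=h, v−7=o, g−4=c, r−7=k.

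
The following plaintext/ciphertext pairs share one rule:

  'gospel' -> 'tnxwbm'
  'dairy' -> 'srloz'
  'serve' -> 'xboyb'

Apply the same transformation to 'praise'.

worlxb

g(6)→t(19) and o(14)→n(13) fit y≡9x+17 (mod 26); the inverse of 9 mod 26 is 3. Treating letters as 0–25, the rule is x ↦ 9x + 17 (mod 26).
On praise: p(15)→9·15+17≡22=w; r(17)→9·17+17≡14=o; a(0)→9·0+17≡17=r; i(8)→9·8+17≡11=l; s(18)→9·18+17≡23=x; e(4)→9·4+17≡1=b (all mod 26).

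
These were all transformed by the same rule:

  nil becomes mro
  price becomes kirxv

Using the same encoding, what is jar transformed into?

qzi

Each pair mirrors across the alphabet (n↔m, i↔r, l↔o): positions sum to 25. Letters are reflected about the middle of the alphabet (position → 25−position): Atbash.
For jar: j↔q, a↔z, r↔i.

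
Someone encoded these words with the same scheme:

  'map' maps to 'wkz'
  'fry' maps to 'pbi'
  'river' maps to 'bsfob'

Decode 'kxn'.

Each letter is shifted forward by 10 in the alphabet (a Caesar shift of +10).
Decoding kxn: k−10=a, x−10=n, n−10=d.

and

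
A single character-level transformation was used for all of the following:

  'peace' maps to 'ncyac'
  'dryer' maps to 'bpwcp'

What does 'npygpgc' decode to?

Compare letters: p→n is +24, e→c is +24, a→y is +24 — a constant shift. This is a Caesar cipher with shift 24.
Undoing it on npygpgc: n−24=p, p−24=r, y−24=a, g−24=i, p−24=r, g−24=i, c−24=e.

prairie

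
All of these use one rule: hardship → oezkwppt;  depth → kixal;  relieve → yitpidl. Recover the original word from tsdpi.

The shifts repeat in a cycle of length 3: positions 0,1,… shift by +7, +4, +8, then the pattern repeats.
Reversing it on tsdpi: t−7=m, s−4=o, d−8=v, p−7=i, i−4=e.

movie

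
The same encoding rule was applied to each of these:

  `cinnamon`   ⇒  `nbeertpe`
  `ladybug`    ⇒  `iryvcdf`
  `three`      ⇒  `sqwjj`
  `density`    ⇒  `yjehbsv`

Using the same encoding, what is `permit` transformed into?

Each letter's alphabet position (a=0..z=25) is mapped through 11·x+17 mod 26 — an affine cipher.
For permit: p(15)→11·15+17≡0=a; e(4)→11·4+17≡9=j; r(17)→11·17+17≡22=w; m(12)→11·12+17≡19=t; i(8)→11·8+17≡1=b; t(19)→11·19+17≡18=s (all mod 26).

ajwtbs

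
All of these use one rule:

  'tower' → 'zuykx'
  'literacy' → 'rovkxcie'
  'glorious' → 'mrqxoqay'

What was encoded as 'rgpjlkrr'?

landfill

It's a Vigenère-style cipher with numeric key [6,6,2]: position i shifts by key[i mod 3].
Reversing it on rgpjlkrr: r−6=l, g−6=a, p−2=n, j−6=d, l−6=f, k−2=i, r−6=l, r−6=l.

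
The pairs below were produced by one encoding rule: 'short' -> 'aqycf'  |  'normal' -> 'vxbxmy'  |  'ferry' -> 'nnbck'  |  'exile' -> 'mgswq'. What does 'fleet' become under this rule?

In short: s→a is +8, h→q is +9, o→y is +10, r→c is +11 — the shift increases by 1 each position. Letter i (0-indexed) is shifted by i+8, so successive shifts are 8, 9, 10, ….
On fleet: f+8=n, l+9=u, e+10=o, e+11=p, t+12=f.

nuopf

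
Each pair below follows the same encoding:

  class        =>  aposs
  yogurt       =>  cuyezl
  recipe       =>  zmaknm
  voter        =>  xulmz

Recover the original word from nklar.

pitch

c(2)→a(0) and l(11)→p(15) fit y≡19x+14 (mod 26); the inverse of 19 mod 26 is 11. This is an affine cipher: with a=0,…,z=25, each position x becomes (19x+14) mod 26.
Decoding nklar: n(13)→11·(13−14)≡15=p; k(10)→11·(10−14)≡8=i; l(11)→11·(11−14)≡19=t; a(0)→11·(0−14)≡2=c; r(17)→11·(17−14)≡7=h (all mod 26).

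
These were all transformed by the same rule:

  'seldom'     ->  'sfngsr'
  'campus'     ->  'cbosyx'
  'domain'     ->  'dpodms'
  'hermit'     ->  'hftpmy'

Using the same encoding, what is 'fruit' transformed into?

fswlx

Letter i (0-indexed) is shifted by i+0, so successive shifts are 0, 1, 2, ….
On fruit: f+0=f, r+1=s, u+2=w, i+3=l, t+4=x.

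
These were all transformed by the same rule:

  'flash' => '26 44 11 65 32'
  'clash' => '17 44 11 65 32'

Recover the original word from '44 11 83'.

lay

f(#6)→26 and l(#12)→44: differences scale by 3, so n = 3·pos + 8. With a=1..z=26, the number is 3·pos + 8.
Undoing it on 44 11 83: 44→(44−8)÷3=12=l, 11→(11−8)÷3=1=a, 83→(83−8)÷3=25=y.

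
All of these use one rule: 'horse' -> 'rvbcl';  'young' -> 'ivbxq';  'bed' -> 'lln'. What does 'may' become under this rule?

The shift depends on letter class: consonant h→r is +10, but vowel o→v is +7. The rule splits by letter class: vowels +7, consonants +10.
On may: m(cons)+10=w, a(vowel)+7=h, y(cons)+10=i.

whi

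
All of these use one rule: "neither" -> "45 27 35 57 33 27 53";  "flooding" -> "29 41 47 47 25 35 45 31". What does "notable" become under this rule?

n(#14)→45 and e(#5)→27: differences scale by 2, so n = 2·pos + 17. Each letter becomes 2×(its alphabet position, a=1..z=26) + 17.
Applying it to notable: n=14→45, o=15→47, t=20→57, a=1→19, b=2→21, l=12→41, e=5→27.

45 47 57 19 21 41 27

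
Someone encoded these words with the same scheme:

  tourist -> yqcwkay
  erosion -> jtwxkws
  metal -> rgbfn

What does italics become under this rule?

Shifts by position in tourist: pos 0: t→y (+5), pos 1: o→q (+2), pos 2: u→c (+8), pos 3: r→w (+5), pos 4: i→k (+2), pos 5: s→a (+8) — repeating every 3. The shifts repeat in a cycle of length 3: positions 0,1,… shift by +5, +2, +8, then the pattern repeats.
Applying it to italics: i+5=n, t+2=v, a+8=i, l+5=q, i+2=k, c+8=k, s+5=x.

nviqkkx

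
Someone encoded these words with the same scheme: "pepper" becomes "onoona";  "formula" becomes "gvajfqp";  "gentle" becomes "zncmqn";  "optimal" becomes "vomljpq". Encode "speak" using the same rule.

tonpx

p(15)→o(14) and e(4)→n(13) fit y≡19x+15 (mod 26); the inverse of 19 mod 26 is 11. This is an affine cipher: with a=0,…,z=25, each position x becomes (19x+15) mod 26.
On speak: s(18)→19·18+15≡19=t; p(15)→19·15+15≡14=o; e(4)→19·4+15≡13=n; a(0)→19·0+15≡15=p; k(10)→19·10+15≡23=x (all mod 26).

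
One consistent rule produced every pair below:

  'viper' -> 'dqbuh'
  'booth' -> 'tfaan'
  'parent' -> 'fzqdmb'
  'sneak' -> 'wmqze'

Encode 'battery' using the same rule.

kdqffmn

The output letters match the input read backwards, each shifted +12: viper reversed is repiv. The word is reversed, then every letter is shifted forward by 12.
Applying it to battery: reverse → yrettab; then shift: y+12=k, r+12=d, e+12=q, t+12=f, t+12=f, a+12=m, b+12=n.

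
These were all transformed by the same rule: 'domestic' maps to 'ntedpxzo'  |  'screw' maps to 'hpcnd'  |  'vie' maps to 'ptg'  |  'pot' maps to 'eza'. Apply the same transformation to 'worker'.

cpvczh

The output letters match the input read backwards, each shifted +11: domestic reversed is citsemod. Read the word backwards and shift each letter +11.
On worker: reverse → rekrow; then shift: r+11=c, e+11=p, k+11=v, r+11=c, o+11=z, w+11=h.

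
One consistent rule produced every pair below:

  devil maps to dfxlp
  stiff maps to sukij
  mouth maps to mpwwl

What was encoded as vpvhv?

In devil: d→d is +0, e→f is +1, v→x is +2, i→l is +3 — the shift increases by 1 each position. The shift increases by 1 at each position, starting from +0: 0, 1, 2, ….
Decoding vpvhv: v−0=v, p−1=o, v−2=t, h−3=e, v−4=r.

voter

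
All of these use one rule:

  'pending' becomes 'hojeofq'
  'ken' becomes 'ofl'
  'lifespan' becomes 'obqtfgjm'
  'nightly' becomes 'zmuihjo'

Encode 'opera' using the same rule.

Two steps: reverse the string, then apply a Caesar shift of +1.
For opera: reverse → arepo; then shift: a+1=b, r+1=s, e+1=f, p+1=q, o+1=p.

bsfqp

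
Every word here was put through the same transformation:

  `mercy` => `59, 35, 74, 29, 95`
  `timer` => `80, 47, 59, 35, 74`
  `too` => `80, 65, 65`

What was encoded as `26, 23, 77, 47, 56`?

basil

m(#13)→59 and e(#5)→35: differences scale by 3, so n = 3·pos + 20. Each letter becomes 3×(its alphabet position, a=1..z=26) + 20.
Reversing it on 26, 23, 77, 47, 56: 26→(26−20)÷3=2=b, 23→(23−20)÷3=1=a, 77→(77−20)÷3=19=s, 47→(47−20)÷3=9=i, 56→(56−20)÷3=12=l.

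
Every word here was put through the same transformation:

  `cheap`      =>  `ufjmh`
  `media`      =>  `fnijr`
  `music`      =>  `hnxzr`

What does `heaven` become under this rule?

sjafjm

The output letters match the input read backwards, each shifted +5: cheap reversed is paehc. Read the word backwards and shift each letter +5.
For heaven: reverse → nevaeh; then shift: n+5=s, e+5=j, v+5=a, a+5=f, e+5=j, h+5=m.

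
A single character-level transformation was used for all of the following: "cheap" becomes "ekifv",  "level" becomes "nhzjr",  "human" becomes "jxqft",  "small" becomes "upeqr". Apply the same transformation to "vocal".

In cheap: c→e is +2, h→k is +3, e→i is +4, a→f is +5 — the shift increases by 1 each position. The shift increases by 1 at each position, starting from +2: 2, 3, 4, ….
For vocal: v+2=x, o+3=r, c+4=g, a+5=f, l+6=r.

xrgfr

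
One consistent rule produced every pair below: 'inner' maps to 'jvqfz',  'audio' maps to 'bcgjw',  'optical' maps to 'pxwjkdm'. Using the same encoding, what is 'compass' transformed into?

dwpqivt

Shifts by position in inner: pos 0: i→j (+1), pos 1: n→v (+8), pos 2: n→q (+3), pos 3: e→f (+1), pos 4: r→z (+8) — repeating every 3. The shifts repeat in a cycle of length 3: positions 0,1,… shift by +1, +8, +3, then the pattern repeats.
On compass: c+1=d, o+8=w, m+3=p, p+1=q, a+8=i, s+3=v, s+1=t.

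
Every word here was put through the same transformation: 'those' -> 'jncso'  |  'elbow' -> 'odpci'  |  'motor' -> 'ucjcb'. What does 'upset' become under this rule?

atsoj

t(19)→j(9) and h(7)→n(13) fit y≡17x+24 (mod 26); the inverse of 17 mod 26 is 23. This is an affine cipher: with a=0,…,z=25, each position x becomes (17x+24) mod 26.
Applying it to upset: u(20)→17·20+24≡0=a; p(15)→17·15+24≡19=t; s(18)→17·18+24≡18=s; e(4)→17·4+24≡14=o; t(19)→17·19+24≡9=j (all mod 26).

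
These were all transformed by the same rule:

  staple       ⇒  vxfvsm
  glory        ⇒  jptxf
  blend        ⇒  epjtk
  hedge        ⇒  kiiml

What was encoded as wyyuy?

In staple: s→v is +3, t→x is +4, a→f is +5, p→v is +6 — the shift increases by 1 each position. Each letter shifts forward by (position + 3), i.e. 3, 4, 5, … — the shift grows by one for each successive letter.
Undoing it on wyyuy: w−3=t, y−4=u, y−5=t, u−6=o, y−7=r.

tutor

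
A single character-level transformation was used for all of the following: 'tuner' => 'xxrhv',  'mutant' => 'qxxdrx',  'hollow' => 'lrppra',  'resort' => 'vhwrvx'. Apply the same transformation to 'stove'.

wxrzh

Vowels shift forward by 3 and consonants shift forward by 4.
Applying it to stove: s(cons)+4=w, t(cons)+4=x, o(vowel)+3=r, v(cons)+4=z, e(vowel)+3=h.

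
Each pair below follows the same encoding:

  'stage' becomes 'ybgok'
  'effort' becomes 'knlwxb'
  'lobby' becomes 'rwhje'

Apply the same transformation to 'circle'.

iqxkrm

A repeating key of period 2 is used — shifts +6, +8 over and over.
For circle: c+6=i, i+8=q, r+6=x, c+8=k, l+6=r, e+8=m.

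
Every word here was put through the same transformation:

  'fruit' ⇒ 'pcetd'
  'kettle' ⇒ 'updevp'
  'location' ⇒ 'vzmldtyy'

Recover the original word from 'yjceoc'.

oyster

Shifts by position in fruit: pos 0: f→p (+10), pos 1: r→c (+11), pos 2: u→e (+10), pos 3: i→t (+11) — repeating every 2. A repeating key of period 2 is used — shifts +10, +11 over and over.
Decoding yjceoc: y−10=o, j−11=y, c−10=s, e−11=t, o−10=e, c−11=r.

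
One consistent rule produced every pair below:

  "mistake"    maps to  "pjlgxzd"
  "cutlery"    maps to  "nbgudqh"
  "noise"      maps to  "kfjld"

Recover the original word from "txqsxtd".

garbage

Treating letters as 0–25, the rule is x ↦ 21x + 23 (mod 26).
Undoing it on txqsxtd: t(19)→5·(19−23)≡6=g; x(23)→5·(23−23)≡0=a; q(16)→5·(16−23)≡17=r; s(18)→5·(18−23)≡1=b; x(23)→5·(23−23)≡0=a; t(19)→5·(19−23)≡6=g; d(3)→5·(3−23)≡4=e (all mod 26).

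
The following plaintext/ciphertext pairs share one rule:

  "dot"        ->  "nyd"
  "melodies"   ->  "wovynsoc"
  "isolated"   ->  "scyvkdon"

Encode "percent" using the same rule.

zobmoxd

Compare letters: d→n is +10, o→y is +10, t→d is +10 — a constant shift. It's a constant shift of +10 (ROT10).
Applying it to percent: p+10=z, e+10=o, r+10=b, c+10=m, e+10=o, n+10=x, t+10=d.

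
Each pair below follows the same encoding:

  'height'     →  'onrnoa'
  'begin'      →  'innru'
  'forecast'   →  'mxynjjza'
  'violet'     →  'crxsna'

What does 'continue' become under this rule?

jxuarudn

Two shifts are in play — +9 for a/e/i/o/u, +7 for every other letter.
For continue: c(cons)+7=j, o(vowel)+9=x, n(cons)+7=u, t(cons)+7=a, i(vowel)+9=r, n(cons)+7=u, u(vowel)+9=d, e(vowel)+9=n.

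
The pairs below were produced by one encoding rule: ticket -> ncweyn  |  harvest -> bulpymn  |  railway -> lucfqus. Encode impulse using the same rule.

cgjofmy

Compare letters: t→n is +20, i→c is +20, c→w is +20 — a constant shift. Each letter is shifted forward by 20 in the alphabet (a Caesar shift of +20).
Applying it to impulse: i+20=c, m+20=g, p+20=j, u+20=o, l+20=f, s+20=m, e+20=y.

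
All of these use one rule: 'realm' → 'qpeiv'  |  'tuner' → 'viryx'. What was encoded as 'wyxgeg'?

cactus

The word is reversed, then every letter is shifted forward by 4.
Reversing it on wyxgeg: shift back: w−4=s, y−4=u, x−4=t, g−4=c, e−4=a, g−4=c → sutcac; then reverse → cactus.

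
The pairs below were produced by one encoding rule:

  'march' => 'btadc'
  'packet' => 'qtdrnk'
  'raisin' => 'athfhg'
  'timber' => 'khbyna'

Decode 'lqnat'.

m(12)→b(1) and a(0)→t(19) fit y≡5x+19 (mod 26); the inverse of 5 mod 26 is 21. Each letter's alphabet position (a=0..z=25) is mapped through 5·x+19 mod 26 — an affine cipher.
Undoing it on lqnat: l(11)→21·(11−19)≡14=o; q(16)→21·(16−19)≡15=p; n(13)→21·(13−19)≡4=e; a(0)→21·(0−19)≡17=r; t(19)→21·(19−19)≡0=a (all mod 26).

opera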